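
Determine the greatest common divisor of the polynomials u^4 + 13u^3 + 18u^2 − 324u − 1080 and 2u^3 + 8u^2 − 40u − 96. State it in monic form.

u + 6

Euclidean algorithm in ℚ[u]:
  u^4 + 13u^3 + 18u^2 − 324u − 1080 = ((1/2)u + 9/2)(2u^3 + 8u^2 − 40u − 96) + (2u^2 − 96u − 648)
  2u^3 + 8u^2 − 40u − 96 = (u + 52)(2u^2 − 96u − 648) + (5600u + 33600)
  2u^2 − 96u − 648 = ((1/2800)u − 27/1400)(5600u + 33600) + (0)
Last nonzero remainder: 5600u + 33600. Dividing through by 5600 gives the monic gcd u + 6.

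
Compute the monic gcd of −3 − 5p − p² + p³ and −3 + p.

−3 + p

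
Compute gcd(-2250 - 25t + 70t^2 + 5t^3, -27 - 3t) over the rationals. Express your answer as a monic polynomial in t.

9 + t

By polynomial division,
  5t^3 + 70t^2 - 25t - 2250 = (-(5/3)t^2 - (25/3)t + 250/3)(-3t - 27) + (0)
Last nonzero remainder: -3t - 27. Dividing through by -3 gives the monic gcd t + 9.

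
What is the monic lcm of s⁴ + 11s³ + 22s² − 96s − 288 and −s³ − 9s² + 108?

Repeated division with remainder:
  s⁴ + 11s³ + 22s² − 96s − 288 = (−s − 2)(−s³ − 9s² + 108) + (4s² + 12s − 72)
  −s³ − 9s² + 108 = (−(1/4)s − 3/2)(4s² + 12s − 72) + (0)
Last nonzero remainder: 4s² + 12s − 72. Dividing through by 4 gives the monic gcd s² + 3s − 18.
Then lcm(f, g) = f·g / gcd(f, g); expanding and making the result monic gives the answer.

s⁵ + 17s⁴ + 88s³ + 36s² − 864s − 1728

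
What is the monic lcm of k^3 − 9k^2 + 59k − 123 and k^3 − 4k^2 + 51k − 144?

k^5 − 10k^4 + 116k^3 − 614k^2 + 2955k − 5904

By polynomial division,
  k^3 − 9k^2 + 59k − 123 = (k^3 − 4k^2 + 51k − 144) + (−5k^2 + 8k + 21)
  k^3 − 4k^2 + 51k − 144 = (−(1/5)k + 12/25)(−5k^2 + 8k + 21) + ((1284/25)k − 3852/25)
  −5k^2 + 8k + 21 = (−(125/1284)k − 175/1284)((1284/25)k − 3852/25) + (0)
Last nonzero remainder: (1284/25)k − 3852/25. Dividing through by 1284/25 gives the monic gcd k − 3.
Then lcm(f, g) = f·g / gcd(f, g); expanding and making the result monic gives the answer.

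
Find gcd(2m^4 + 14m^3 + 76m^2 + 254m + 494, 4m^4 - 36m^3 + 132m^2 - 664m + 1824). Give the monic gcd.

Apply the Euclidean algorithm:
  2m^4 + 14m^3 + 76m^2 + 254m + 494 = (1/2)(4m^4 - 36m^3 + 132m^2 - 664m + 1824) + (32m^3 + 10m^2 + 586m - 418)
  4m^4 - 36m^3 + 132m^2 - 664m + 1824 = ((1/8)m - 149/128)(32m^3 + 10m^2 + 586m - 418) + ((4505/64)m^2 + (4505/64)m + 85595/64)
  32m^3 + 10m^2 + 586m - 418 = ((2048/4505)m - 1408/4505)((4505/64)m^2 + (4505/64)m + 85595/64) + (0)
Last nonzero remainder: (4505/64)m^2 + (4505/64)m + 85595/64. Dividing through by 4505/64 gives the monic gcd m^2 + m + 19.

m^2 + m + 19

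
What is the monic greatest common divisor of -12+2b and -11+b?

1

Apply the Euclidean algorithm:
  2b-12 = (2)(b-11) + (10)
  b-11 = ((1/10)b-11/10)(10) + (0)
The last nonzero remainder is the constant 10, so the polynomials are coprime and gcd = 1.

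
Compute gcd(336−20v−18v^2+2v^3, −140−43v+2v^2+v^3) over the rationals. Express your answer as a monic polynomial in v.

−28−3v+v^2

Apply the Euclidean algorithm:
  2v^3−18v^2−20v+336 = (2)(v^3+2v^2−43v−140) + (−22v^2+66v+616)
  v^3+2v^2−43v−140 = (−(1/22)v−5/22)(−22v^2+66v+616) + (0)
Last nonzero remainder: −22v^2+66v+616. Dividing through by −22 gives the monic gcd v^2−3v−28.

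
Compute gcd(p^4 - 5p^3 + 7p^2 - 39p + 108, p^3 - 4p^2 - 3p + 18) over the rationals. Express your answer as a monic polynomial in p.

p - 3

By polynomial division,
  p^4 - 5p^3 + 7p^2 - 39p + 108 = (p - 1)(p^3 - 4p^2 - 3p + 18) + (6p^2 - 60p + 126)
  p^3 - 4p^2 - 3p + 18 = ((1/6)p + 1)(6p^2 - 60p + 126) + (36p - 108)
  6p^2 - 60p + 126 = ((1/6)p - 7/6)(36p - 108) + (0)
Last nonzero remainder: 36p - 108. Dividing through by 36 gives the monic gcd p - 3.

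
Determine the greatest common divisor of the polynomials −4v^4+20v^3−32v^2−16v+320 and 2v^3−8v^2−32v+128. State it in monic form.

v−4

Repeated division with remainder:
  −4v^4+20v^3−32v^2−16v+320 = (−2v+2)(2v^3−8v^2−32v+128) + (−80v^2+304v+64)
  2v^3−8v^2−32v+128 = (−(1/40)v+1/200)(−80v^2+304v+64) + (−(798/25)v+3192/25)
  −80v^2+304v+64 = ((1000/399)v+200/399)(−(798/25)v+3192/25) + (0)
Last nonzero remainder: −(798/25)v+3192/25. Dividing through by −798/25 gives the monic gcd v−4.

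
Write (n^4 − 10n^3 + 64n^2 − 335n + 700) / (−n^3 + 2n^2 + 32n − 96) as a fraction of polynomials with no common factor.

(−n^3 + 6n^2 − 40n + 175)/(n^2 + 2n − 24)

Apply the Euclidean algorithm:
  n^4 − 10n^3 + 64n^2 − 335n + 700 = (−n + 8)(−n^3 + 2n^2 + 32n − 96) + (80n^2 − 687n + 1468)
  −n^3 + 2n^2 + 32n − 96 = (−(1/80)n − 527/6400)(80n^2 − 687n + 1468) + (−(39809/6400)n + 39809/1600)
  80n^2 − 687n + 1468 = (−(512000/39809)n + 2348800/39809)(−(39809/6400)n + 39809/1600) + (0)
Last nonzero remainder: −(39809/6400)n + 39809/1600. Dividing through by −39809/6400 gives the monic gcd n − 4.
Cancel n − 4 from numerator and denominator to get the reduced form.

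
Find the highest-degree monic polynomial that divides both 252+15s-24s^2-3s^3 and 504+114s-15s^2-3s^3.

Repeated division with remainder:
  -3s^3-24s^2+15s+252 = (-3s^3-15s^2+114s+504) + (-9s^2-99s-252)
  -3s^3-15s^2+114s+504 = ((1/3)s-2)(-9s^2-99s-252) + (0)
Last nonzero remainder: -9s^2-99s-252. Dividing through by -9 gives the monic gcd s^2+11s+28.

28+11s+s^2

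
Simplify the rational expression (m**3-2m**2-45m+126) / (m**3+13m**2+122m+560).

(m**2-9m+18)/(m**2+6m+80)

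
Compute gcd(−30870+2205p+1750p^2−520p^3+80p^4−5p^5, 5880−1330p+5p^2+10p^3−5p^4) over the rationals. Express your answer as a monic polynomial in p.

42−5p+p^2

Euclidean algorithm in ℚ[p]:
  −5p^5+80p^4−520p^3+1750p^2+2205p−30870 = (p−14)(−5p^4+10p^3+5p^2−1330p+5880) + (−385p^3+3150p^2−22295p+51450)
  −5p^4+10p^3+5p^2−1330p+5880 = ((1/77)p+68/847)(−385p^3+3150p^2−22295p+51450) + ((5040/121)p^2−(25200/121)p+211680/121)
  −385p^3+3150p^2−22295p+51450 = (−(1331/144)p+4235/144)((5040/121)p^2−(25200/121)p+211680/121) + (0)
Last nonzero remainder: (5040/121)p^2−(25200/121)p+211680/121. Dividing through by 5040/121 gives the monic gcd p^2−5p+42.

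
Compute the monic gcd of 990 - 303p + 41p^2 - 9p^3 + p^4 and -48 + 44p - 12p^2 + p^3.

-6 + p

Apply the Euclidean algorithm:
  p^4 - 9p^3 + 41p^2 - 303p + 990 = (p + 3)(p^3 - 12p^2 + 44p - 48) + (33p^2 - 387p + 1134)
  p^3 - 12p^2 + 44p - 48 = ((1/33)p - 1/121)(33p^2 - 387p + 1134) + ((779/121)p - 4674/121)
  33p^2 - 387p + 1134 = ((3993/779)p - 22869/779)((779/121)p - 4674/121) + (0)
Last nonzero remainder: (779/121)p - 4674/121. Dividing through by 779/121 gives the monic gcd p - 6.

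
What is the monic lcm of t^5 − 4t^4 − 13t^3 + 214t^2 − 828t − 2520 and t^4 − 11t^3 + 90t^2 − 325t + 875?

t^7 − 9t^6 + 32t^5 + 179t^4 − 2223t^3 + 6970t^2 − 8100t − 63000

Repeated division with remainder:
  t^5 − 4t^4 − 13t^3 + 214t^2 − 828t − 2520 = (t + 7)(t^4 − 11t^3 + 90t^2 − 325t + 875) + (−26t^3 − 91t^2 + 572t − 8645)
  t^4 − 11t^3 + 90t^2 − 325t + 875 = (−(1/26)t + 29/52)(−26t^3 − 91t^2 + 572t − 8645) + ((651/4)t^2 − (1953/2)t + 22785/4)
  −26t^3 − 91t^2 + 572t − 8645 = (−(104/651)t − 988/651)((651/4)t^2 − (1953/2)t + 22785/4) + (0)
Last nonzero remainder: (651/4)t^2 − (1953/2)t + 22785/4. Dividing through by 651/4 gives the monic gcd t^2 − 6t + 35.
Then lcm(f, g) = f·g / gcd(f, g); expanding and making the result monic gives the answer.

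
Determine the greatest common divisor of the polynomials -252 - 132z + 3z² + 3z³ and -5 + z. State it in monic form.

1

By polynomial division,
  3z³ + 3z² - 132z - 252 = (3z² + 18z - 42)(z - 5) + (-462)
  z - 5 = (-(1/462)z + 5/462)(-462) + (0)
The last nonzero remainder is the constant -462, so the polynomials are coprime and gcd = 1.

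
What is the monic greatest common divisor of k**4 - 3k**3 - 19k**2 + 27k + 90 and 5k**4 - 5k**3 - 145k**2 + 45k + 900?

Apply the Euclidean algorithm:
  k**4 - 3k**3 - 19k**2 + 27k + 90 = (1/5)(5k**4 - 5k**3 - 145k**2 + 45k + 900) + (-2k**3 + 10k**2 + 18k - 90)
  5k**4 - 5k**3 - 145k**2 + 45k + 900 = (-(5/2)k - 10)(-2k**3 + 10k**2 + 18k - 90) + (0)
Last nonzero remainder: -2k**3 + 10k**2 + 18k - 90. Dividing through by -2 gives the monic gcd k**3 - 5k**2 - 9k + 45.

k**3 - 5k**2 - 9k + 45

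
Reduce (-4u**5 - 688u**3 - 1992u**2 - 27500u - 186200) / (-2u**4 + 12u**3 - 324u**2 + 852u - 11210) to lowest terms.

(2u**3 + 8u**2 + 186u + 980)/(u**2 - 2u + 59)

Apply the Euclidean algorithm:
  -4u**5 - 688u**3 - 1992u**2 - 27500u - 186200 = (2u + 12)(-2u**4 + 12u**3 - 324u**2 + 852u - 11210) + (-184u**3 + 192u**2 - 15304u - 51680)
  -2u**4 + 12u**3 - 324u**2 + 852u - 11210 = ((1/92)u - 57/1058)(-184u**3 + 192u**2 - 15304u - 51680) + (-(77926/529)u**2 + (311704/529)u - 7402970/529)
  -184u**3 + 192u**2 - 15304u - 51680 = ((48668/38963)u + 143888/38963)(-(77926/529)u**2 + (311704/529)u - 7402970/529) + (0)
Last nonzero remainder: -(77926/529)u**2 + (311704/529)u - 7402970/529. Dividing through by -77926/529 gives the monic gcd u**2 - 4u + 95.
Cancel u**2 - 4u + 95 from numerator and denominator to get the reduced form.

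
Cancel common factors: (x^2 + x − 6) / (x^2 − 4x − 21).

(x − 2)/(x − 7)

Repeated division with remainder:
  x^2 + x − 6 = (x^2 − 4x − 21) + (5x + 15)
  x^2 − 4x − 21 = ((1/5)x − 7/5)(5x + 15) + (0)
Last nonzero remainder: 5x + 15. Dividing through by 5 gives the monic gcd x + 3.
Cancel x + 3 from numerator and denominator to get the reduced form.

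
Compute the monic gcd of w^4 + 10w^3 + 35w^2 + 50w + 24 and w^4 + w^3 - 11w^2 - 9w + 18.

w^2 + 5w + 6

Apply the Euclidean algorithm:
  w^4 + 10w^3 + 35w^2 + 50w + 24 = (w^4 + w^3 - 11w^2 - 9w + 18) + (9w^3 + 46w^2 + 59w + 6)
  w^4 + w^3 - 11w^2 - 9w + 18 = ((1/9)w - 37/81)(9w^3 + 46w^2 + 59w + 6) + ((280/81)w^2 + (1400/81)w + 560/27)
  9w^3 + 46w^2 + 59w + 6 = ((729/280)w + 81/280)((280/81)w^2 + (1400/81)w + 560/27) + (0)
Last nonzero remainder: (280/81)w^2 + (1400/81)w + 560/27. Dividing through by 280/81 gives the monic gcd w^2 + 5w + 6.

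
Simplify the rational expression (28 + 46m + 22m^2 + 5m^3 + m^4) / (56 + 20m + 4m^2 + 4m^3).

(14 + 16m + 3m^2 + m^3)/(28 − 4m + 4m^2)

Euclidean algorithm in ℚ[m]:
  m^4 + 5m^3 + 22m^2 + 46m + 28 = ((1/4)m + 1)(4m^3 + 4m^2 + 20m + 56) + (13m^2 + 12m − 28)
  4m^3 + 4m^2 + 20m + 56 = ((4/13)m + 4/169)(13m^2 + 12m − 28) + ((4788/169)m + 9576/169)
  13m^2 + 12m − 28 = ((2197/4788)m − 169/342)((4788/169)m + 9576/169) + (0)
Last nonzero remainder: (4788/169)m + 9576/169. Dividing through by 4788/169 gives the monic gcd m + 2.
Cancel m + 2 from numerator and denominator to get the reduced form.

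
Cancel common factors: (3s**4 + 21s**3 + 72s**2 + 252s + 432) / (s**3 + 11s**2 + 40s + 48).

Apply the Euclidean algorithm:
  3s**4 + 21s**3 + 72s**2 + 252s + 432 = (3s - 12)(s**3 + 11s**2 + 40s + 48) + (84s**2 + 588s + 1008)
  s**3 + 11s**2 + 40s + 48 = ((1/84)s + 1/21)(84s**2 + 588s + 1008) + (0)
Last nonzero remainder: 84s**2 + 588s + 1008. Dividing through by 84 gives the monic gcd s**2 + 7s + 12.
Cancel s**2 + 7s + 12 from numerator and denominator to get the reduced form.

(3s**2 + 36)/(s + 4)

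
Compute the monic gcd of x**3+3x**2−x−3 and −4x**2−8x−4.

x+1

Euclidean algorithm in ℚ[x]:
  x**3+3x**2−x−3 = (−(1/4)x−1/4)(−4x**2−8x−4) + (−4x−4)
  −4x**2−8x−4 = (x+1)(−4x−4) + (0)
Last nonzero remainder: −4x−4. Dividing through by −4 gives the monic gcd x+1.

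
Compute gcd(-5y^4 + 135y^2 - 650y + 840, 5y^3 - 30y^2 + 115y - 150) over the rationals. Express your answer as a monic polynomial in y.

By polynomial division,
  -5y^4 + 135y^2 - 650y + 840 = (-y - 6)(5y^3 - 30y^2 + 115y - 150) + (70y^2 - 110y - 60)
  5y^3 - 30y^2 + 115y - 150 = ((1/14)y - 31/98)(70y^2 - 110y - 60) + ((4140/49)y - 8280/49)
  70y^2 - 110y - 60 = ((343/414)y + 49/138)((4140/49)y - 8280/49) + (0)
Last nonzero remainder: (4140/49)y - 8280/49. Dividing through by 4140/49 gives the monic gcd y - 2.

y - 2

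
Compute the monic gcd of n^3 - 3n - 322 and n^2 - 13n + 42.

n - 7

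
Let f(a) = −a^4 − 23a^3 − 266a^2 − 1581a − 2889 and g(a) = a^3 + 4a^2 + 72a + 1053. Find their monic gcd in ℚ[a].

By polynomial division,
  −a^4 − 23a^3 − 266a^2 − 1581a − 2889 = (−a − 19)(a^3 + 4a^2 + 72a + 1053) + (−118a^2 + 840a + 17118)
  a^3 + 4a^2 + 72a + 1053 = (−(1/118)a − 328/3481)(−118a^2 + 840a + 17118) + ((1031133/3481)a + 9280197/3481)
  −118a^2 + 840a + 17118 = (−(410758/1031133)a + 2206954/343711)((1031133/3481)a + 9280197/3481) + (0)
Last nonzero remainder: (1031133/3481)a + 9280197/3481. Dividing through by 1031133/3481 gives the monic gcd a + 9.

a + 9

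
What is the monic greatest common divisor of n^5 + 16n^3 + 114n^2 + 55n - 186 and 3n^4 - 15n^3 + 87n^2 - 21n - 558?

n^3 - 2n^2 + 23n + 62

Repeated division with remainder:
  n^5 + 16n^3 + 114n^2 + 55n - 186 = ((1/3)n + 5/3)(3n^4 - 15n^3 + 87n^2 - 21n - 558) + (12n^3 - 24n^2 + 276n + 744)
  3n^4 - 15n^3 + 87n^2 - 21n - 558 = ((1/4)n - 3/4)(12n^3 - 24n^2 + 276n + 744) + (0)
Last nonzero remainder: 12n^3 - 24n^2 + 276n + 744. Dividing through by 12 gives the monic gcd n^3 - 2n^2 + 23n + 62.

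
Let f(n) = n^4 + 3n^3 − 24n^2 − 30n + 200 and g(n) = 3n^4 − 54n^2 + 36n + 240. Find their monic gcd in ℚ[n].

n^3 − 2n^2 − 14n + 40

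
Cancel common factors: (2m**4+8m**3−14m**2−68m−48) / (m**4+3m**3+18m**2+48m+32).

By polynomial division,
  2m**4+8m**3−14m**2−68m−48 = (2)(m**4+3m**3+18m**2+48m+32) + (2m**3−50m**2−164m−112)
  m**4+3m**3+18m**2+48m+32 = ((1/2)m+14)(2m**3−50m**2−164m−112) + (800m**2+2400m+1600)
  2m**3−50m**2−164m−112 = ((1/400)m−7/100)(800m**2+2400m+1600) + (0)
Last nonzero remainder: 800m**2+2400m+1600. Dividing through by 800 gives the monic gcd m**2+3m+2.
Cancel m**2+3m+2 from numerator and denominator to get the reduced form.

(2m**2+2m−24)/(m**2+16)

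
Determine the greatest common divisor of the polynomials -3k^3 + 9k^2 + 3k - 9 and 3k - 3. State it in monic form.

k - 1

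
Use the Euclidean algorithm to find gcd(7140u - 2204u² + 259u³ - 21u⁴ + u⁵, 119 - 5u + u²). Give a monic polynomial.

119 - 5u + u²

By polynomial division,
  u⁵ - 21u⁴ + 259u³ - 2204u² + 7140u = (u³ - 16u² + 60u)(u² - 5u + 119) + (0)
The last nonzero remainder u² - 5u + 119 is already monic.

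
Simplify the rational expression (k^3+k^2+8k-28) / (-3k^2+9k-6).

(-k^2-3k-14)/(3k-3)

Apply the Euclidean algorithm:
  k^3+k^2+8k-28 = (-(1/3)k-4/3)(-3k^2+9k-6) + (18k-36)
  -3k^2+9k-6 = (-(1/6)k+1/6)(18k-36) + (0)
Last nonzero remainder: 18k-36. Dividing through by 18 gives the monic gcd k-2.
Cancel k-2 from numerator and denominator to get the reduced form.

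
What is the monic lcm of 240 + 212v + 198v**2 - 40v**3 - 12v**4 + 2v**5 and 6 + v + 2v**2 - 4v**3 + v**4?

720 + 36v + 184v**2 - 509v**3 + 163v**4 + 16v**5 - 11v**6 + v**7

By polynomial division,
  2v**5 - 12v**4 - 40v**3 + 198v**2 + 212v + 240 = (2v - 4)(v**4 - 4v**3 + 2v**2 + v + 6) + (-60v**3 + 204v**2 + 204v + 264)
  v**4 - 4v**3 + 2v**2 + v + 6 = (-(1/60)v + 1/100)(-60v**3 + 204v**2 + 204v + 264) + ((84/25)v**2 + (84/25)v + 84/25)
  -60v**3 + 204v**2 + 204v + 264 = (-(125/7)v + 550/7)((84/25)v**2 + (84/25)v + 84/25) + (0)
Last nonzero remainder: (84/25)v**2 + (84/25)v + 84/25. Dividing through by 84/25 gives the monic gcd v**2 + v + 1.
Then lcm(f, g) = f·g / gcd(f, g); expanding and making the result monic gives the answer.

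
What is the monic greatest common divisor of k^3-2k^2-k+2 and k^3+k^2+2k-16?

Euclidean algorithm in ℚ[k]:
  k^3-2k^2-k+2 = (k^3+k^2+2k-16) + (-3k^2-3k+18)
  k^3+k^2+2k-16 = (-(1/3)k)(-3k^2-3k+18) + (8k-16)
  -3k^2-3k+18 = (-(3/8)k-9/8)(8k-16) + (0)
Last nonzero remainder: 8k-16. Dividing through by 8 gives the monic gcd k-2.

k-2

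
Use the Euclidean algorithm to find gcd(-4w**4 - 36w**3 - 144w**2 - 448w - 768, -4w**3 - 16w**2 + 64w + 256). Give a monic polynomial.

w**2 + 8w + 16

Apply the Euclidean algorithm:
  -4w**4 - 36w**3 - 144w**2 - 448w - 768 = (w + 5)(-4w**3 - 16w**2 + 64w + 256) + (-128w**2 - 1024w - 2048)
  -4w**3 - 16w**2 + 64w + 256 = ((1/32)w - 1/8)(-128w**2 - 1024w - 2048) + (0)
Last nonzero remainder: -128w**2 - 1024w - 2048. Dividing through by -128 gives the monic gcd w**2 + 8w + 16.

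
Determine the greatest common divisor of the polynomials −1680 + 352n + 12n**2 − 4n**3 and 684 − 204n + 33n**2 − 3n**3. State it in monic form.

−6 + n

Apply the Euclidean algorithm:
  −4n**3 + 12n**2 + 352n − 1680 = (4/3)(−3n**3 + 33n**2 − 204n + 684) + (−32n**2 + 624n − 2592)
  −3n**3 + 33n**2 − 204n + 684 = ((3/32)n + 51/64)(−32n**2 + 624n − 2592) + (−(1833/4)n + 5499/2)
  −32n**2 + 624n − 2592 = ((128/1833)n − 576/611)(−(1833/4)n + 5499/2) + (0)
Last nonzero remainder: −(1833/4)n + 5499/2. Dividing through by −1833/4 gives the monic gcd n − 6.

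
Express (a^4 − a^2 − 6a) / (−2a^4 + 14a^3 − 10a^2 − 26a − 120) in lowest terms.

(−a^2 + 2a)/(2a^2 − 18a + 40)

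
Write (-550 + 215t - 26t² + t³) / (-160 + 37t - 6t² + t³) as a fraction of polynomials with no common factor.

By polynomial division,
  t³ - 26t² + 215t - 550 = (t³ - 6t² + 37t - 160) + (-20t² + 178t - 390)
  t³ - 6t² + 37t - 160 = (-(1/20)t - 29/200)(-20t² + 178t - 390) + ((4331/100)t - 4331/20)
  -20t² + 178t - 390 = (-(2000/4331)t + 7800/4331)((4331/100)t - 4331/20) + (0)
Last nonzero remainder: (4331/100)t - 4331/20. Dividing through by 4331/100 gives the monic gcd t - 5.
Cancel t - 5 from numerator and denominator to get the reduced form.

(110 - 21t + t²)/(32 - t + t²)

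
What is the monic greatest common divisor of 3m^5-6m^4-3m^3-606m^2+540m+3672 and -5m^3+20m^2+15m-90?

m^2-m-6

Euclidean algorithm in ℚ[m]:
  3m^5-6m^4-3m^3-606m^2+540m+3672 = (-(3/5)m^2-(6/5)m-6)(-5m^3+20m^2+15m-90) + (-522m^2+522m+3132)
  -5m^3+20m^2+15m-90 = ((5/522)m-5/174)(-522m^2+522m+3132) + (0)
Last nonzero remainder: -522m^2+522m+3132. Dividing through by -522 gives the monic gcd m^2-m-6.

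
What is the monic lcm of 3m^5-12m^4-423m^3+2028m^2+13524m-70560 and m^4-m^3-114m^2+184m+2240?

m^6-157m^4+112m^3+7212m^2-5488m-94080

Apply the Euclidean algorithm:
  3m^5-12m^4-423m^3+2028m^2+13524m-70560 = (3m-9)(m^4-m^3-114m^2+184m+2240) + (-90m^3+450m^2+8460m-50400)
  m^4-m^3-114m^2+184m+2240 = (-(1/90)m-2/45)(-90m^3+450m^2+8460m-50400) + (0)
Last nonzero remainder: -90m^3+450m^2+8460m-50400. Dividing through by -90 gives the monic gcd m^3-5m^2-94m+560.
Then lcm(f, g) = f·g / gcd(f, g); expanding and making the result monic gives the answer.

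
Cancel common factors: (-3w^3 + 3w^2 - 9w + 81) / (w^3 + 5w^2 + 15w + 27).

(-3w + 9)/(w + 3)

Repeated division with remainder:
  -3w^3 + 3w^2 - 9w + 81 = (-3)(w^3 + 5w^2 + 15w + 27) + (18w^2 + 36w + 162)
  w^3 + 5w^2 + 15w + 27 = ((1/18)w + 1/6)(18w^2 + 36w + 162) + (0)
Last nonzero remainder: 18w^2 + 36w + 162. Dividing through by 18 gives the monic gcd w^2 + 2w + 9.
Cancel w^2 + 2w + 9 from numerator and denominator to get the reduced form.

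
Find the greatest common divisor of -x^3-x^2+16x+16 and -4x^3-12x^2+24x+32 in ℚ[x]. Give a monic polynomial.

Repeated division with remainder:
  -x^3-x^2+16x+16 = (1/4)(-4x^3-12x^2+24x+32) + (2x^2+10x+8)
  -4x^3-12x^2+24x+32 = (-2x+4)(2x^2+10x+8) + (0)
Last nonzero remainder: 2x^2+10x+8. Dividing through by 2 gives the monic gcd x^2+5x+4.

x^2+5x+4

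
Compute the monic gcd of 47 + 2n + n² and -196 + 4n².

1

By polynomial division,
  n² + 2n + 47 = (1/4)(4n² - 196) + (2n + 96)
  4n² - 196 = (2n - 96)(2n + 96) + (9020)
  2n + 96 = ((1/4510)n + 24/2255)(9020) + (0)
The last nonzero remainder is the constant 9020, so the polynomials are coprime and gcd = 1.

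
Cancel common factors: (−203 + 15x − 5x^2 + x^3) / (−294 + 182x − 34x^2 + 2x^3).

(29 + 2x + x^2)/(42 − 20x + 2x^2)

By polynomial division,
  x^3 − 5x^2 + 15x − 203 = (1/2)(2x^3 − 34x^2 + 182x − 294) + (12x^2 − 76x − 56)
  2x^3 − 34x^2 + 182x − 294 = ((1/6)x − 16/9)(12x^2 − 76x − 56) + ((506/9)x − 3542/9)
  12x^2 − 76x − 56 = ((54/253)x + 36/253)((506/9)x − 3542/9) + (0)
Last nonzero remainder: (506/9)x − 3542/9. Dividing through by 506/9 gives the monic gcd x − 7.
Cancel x − 7 from numerator and denominator to get the reduced form.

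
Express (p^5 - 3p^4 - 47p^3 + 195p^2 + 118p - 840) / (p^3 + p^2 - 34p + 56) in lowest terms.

(p^3 - 6p^2 - p + 30)/(p - 2)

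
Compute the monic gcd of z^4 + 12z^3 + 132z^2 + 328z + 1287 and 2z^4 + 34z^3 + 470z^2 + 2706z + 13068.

Apply the Euclidean algorithm:
  z^4 + 12z^3 + 132z^2 + 328z + 1287 = (1/2)(2z^4 + 34z^3 + 470z^2 + 2706z + 13068) + (-5z^3 - 103z^2 - 1025z - 5247)
  2z^4 + 34z^3 + 470z^2 + 2706z + 13068 = (-(2/5)z + 36/25)(-5z^3 - 103z^2 - 1025z - 5247) + ((5208/25)z^2 + (10416/5)z + 515592/25)
  -5z^3 - 103z^2 - 1025z - 5247 = (-(125/5208)z - 1325/5208)((5208/25)z^2 + (10416/5)z + 515592/25) + (0)
Last nonzero remainder: (5208/25)z^2 + (10416/5)z + 515592/25. Dividing through by 5208/25 gives the monic gcd z^2 + 10z + 99.

z^2 + 10z + 99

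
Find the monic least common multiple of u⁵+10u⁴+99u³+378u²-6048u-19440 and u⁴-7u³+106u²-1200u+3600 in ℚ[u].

Repeated division with remainder:
  u⁵+10u⁴+99u³+378u²-6048u-19440 = (u+17)(u⁴-7u³+106u²-1200u+3600) + (112u³-224u²+10752u-80640)
  u⁴-7u³+106u²-1200u+3600 = ((1/112)u-5/112)(112u³-224u²+10752u-80640) + (0)
Last nonzero remainder: 112u³-224u²+10752u-80640. Dividing through by 112 gives the monic gcd u³-2u²+96u-720.
Then lcm(f, g) = f·g / gcd(f, g); expanding and making the result monic gives the answer.

u⁶+5u⁵+49u⁴-117u³-7938u²+10800u+97200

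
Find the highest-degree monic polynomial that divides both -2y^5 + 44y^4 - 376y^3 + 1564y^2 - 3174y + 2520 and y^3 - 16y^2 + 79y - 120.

By polynomial division,
  -2y^5 + 44y^4 - 376y^3 + 1564y^2 - 3174y + 2520 = (-2y^2 + 12y - 26)(y^3 - 16y^2 + 79y - 120) + (-40y^2 + 320y - 600)
  y^3 - 16y^2 + 79y - 120 = (-(1/40)y + 1/5)(-40y^2 + 320y - 600) + (0)
Last nonzero remainder: -40y^2 + 320y - 600. Dividing through by -40 gives the monic gcd y^2 - 8y + 15.

y^2 - 8y + 15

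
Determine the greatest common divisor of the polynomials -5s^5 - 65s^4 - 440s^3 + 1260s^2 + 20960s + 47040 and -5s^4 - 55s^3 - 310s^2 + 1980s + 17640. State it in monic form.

s^3 + 5s^2 + 32s - 588

Repeated division with remainder:
  -5s^5 - 65s^4 - 440s^3 + 1260s^2 + 20960s + 47040 = (s + 2)(-5s^4 - 55s^3 - 310s^2 + 1980s + 17640) + (-20s^3 - 100s^2 - 640s + 11760)
  -5s^4 - 55s^3 - 310s^2 + 1980s + 17640 = ((1/4)s + 3/2)(-20s^3 - 100s^2 - 640s + 11760) + (0)
Last nonzero remainder: -20s^3 - 100s^2 - 640s + 11760. Dividing through by -20 gives the monic gcd s^3 + 5s^2 + 32s - 588.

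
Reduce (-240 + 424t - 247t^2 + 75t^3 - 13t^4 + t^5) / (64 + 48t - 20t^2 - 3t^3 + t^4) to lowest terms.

(-15 + 19t - 5t^2 + t^3)/(4 + 5t + t^2)

Repeated division with remainder:
  t^5 - 13t^4 + 75t^3 - 247t^2 + 424t - 240 = (t - 10)(t^4 - 3t^3 - 20t^2 + 48t + 64) + (65t^3 - 495t^2 + 840t + 400)
  t^4 - 3t^3 - 20t^2 + 48t + 64 = ((1/65)t + 12/169)(65t^3 - 495t^2 + 840t + 400) + ((376/169)t^2 - (3008/169)t + 6016/169)
  65t^3 - 495t^2 + 840t + 400 = ((10985/376)t + 4225/376)((376/169)t^2 - (3008/169)t + 6016/169) + (0)
Last nonzero remainder: (376/169)t^2 - (3008/169)t + 6016/169. Dividing through by 376/169 gives the monic gcd t^2 - 8t + 16.
Cancel t^2 - 8t + 16 from numerator and denominator to get the reduced form.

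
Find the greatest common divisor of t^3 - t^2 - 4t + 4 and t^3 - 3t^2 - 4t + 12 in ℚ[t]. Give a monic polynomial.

By polynomial division,
  t^3 - t^2 - 4t + 4 = (t^3 - 3t^2 - 4t + 12) + (2t^2 - 8)
  t^3 - 3t^2 - 4t + 12 = ((1/2)t - 3/2)(2t^2 - 8) + (0)
Last nonzero remainder: 2t^2 - 8. Dividing through by 2 gives the monic gcd t^2 - 4.

t^2 - 4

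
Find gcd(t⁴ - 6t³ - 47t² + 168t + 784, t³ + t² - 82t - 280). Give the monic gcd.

t + 4

Apply the Euclidean algorithm:
  t⁴ - 6t³ - 47t² + 168t + 784 = (t - 7)(t³ + t² - 82t - 280) + (42t² - 126t - 1176)
  t³ + t² - 82t - 280 = ((1/42)t + 2/21)(42t² - 126t - 1176) + (-42t - 168)
  42t² - 126t - 1176 = (-t + 7)(-42t - 168) + (0)
Last nonzero remainder: -42t - 168. Dividing through by -42 gives the monic gcd t + 4.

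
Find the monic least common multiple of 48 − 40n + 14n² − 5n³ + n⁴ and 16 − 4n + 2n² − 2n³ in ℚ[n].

192 − 112n + 64n² − 46n³ + 13n⁴ − 4n⁵ + n⁶

Apply the Euclidean algorithm:
  n⁴ − 5n³ + 14n² − 40n + 48 = (−(1/2)n + 2)(−2n³ + 2n² − 4n + 16) + (8n² − 24n + 16)
  −2n³ + 2n² − 4n + 16 = (−(1/4)n − 1/2)(8n² − 24n + 16) + (−12n + 24)
  8n² − 24n + 16 = (−(2/3)n + 2/3)(−12n + 24) + (0)
Last nonzero remainder: −12n + 24. Dividing through by −12 gives the monic gcd n − 2.
Then lcm(f, g) = f·g / gcd(f, g); expanding and making the result monic gives the answer.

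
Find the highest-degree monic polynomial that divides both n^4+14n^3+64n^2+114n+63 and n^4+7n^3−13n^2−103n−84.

n^3+11n^2+31n+21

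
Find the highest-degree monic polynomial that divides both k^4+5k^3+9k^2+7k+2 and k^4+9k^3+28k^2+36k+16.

k^2+3k+2

Euclidean algorithm in ℚ[k]:
  k^4+5k^3+9k^2+7k+2 = (k^4+9k^3+28k^2+36k+16) + (−4k^3−19k^2−29k−14)
  k^4+9k^3+28k^2+36k+16 = (−(1/4)k−17/16)(−4k^3−19k^2−29k−14) + ((9/16)k^2+(27/16)k+9/8)
  −4k^3−19k^2−29k−14 = (−(64/9)k−112/9)((9/16)k^2+(27/16)k+9/8) + (0)
Last nonzero remainder: (9/16)k^2+(27/16)k+9/8. Dividing through by 9/16 gives the monic gcd k^2+3k+2.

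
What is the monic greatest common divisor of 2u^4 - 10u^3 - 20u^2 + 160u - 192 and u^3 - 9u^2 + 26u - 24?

u^3 - 9u^2 + 26u - 24

By polynomial division,
  2u^4 - 10u^3 - 20u^2 + 160u - 192 = (2u + 8)(u^3 - 9u^2 + 26u - 24) + (0)
The last nonzero remainder u^3 - 9u^2 + 26u - 24 is already monic.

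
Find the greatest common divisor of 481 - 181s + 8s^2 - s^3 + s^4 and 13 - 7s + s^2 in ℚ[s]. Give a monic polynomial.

13 - 7s + s^2

Apply the Euclidean algorithm:
  s^4 - s^3 + 8s^2 - 181s + 481 = (s^2 + 6s + 37)(s^2 - 7s + 13) + (0)
The last nonzero remainder s^2 - 7s + 13 is already monic.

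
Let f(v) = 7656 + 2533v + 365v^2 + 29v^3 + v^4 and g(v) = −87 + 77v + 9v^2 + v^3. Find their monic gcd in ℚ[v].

87 + 10v + v^2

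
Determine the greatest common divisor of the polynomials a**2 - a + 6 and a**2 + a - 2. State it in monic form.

1

Euclidean algorithm in ℚ[a]:
  a**2 - a + 6 = (a**2 + a - 2) + (-2a + 8)
  a**2 + a - 2 = (-(1/2)a - 5/2)(-2a + 8) + (18)
  -2a + 8 = (-(1/9)a + 4/9)(18) + (0)
The last nonzero remainder is the constant 18, so the polynomials are coprime and gcd = 1.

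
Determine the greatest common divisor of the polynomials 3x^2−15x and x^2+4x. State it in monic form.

x

Repeated division with remainder:
  3x^2−15x = (3)(x^2+4x) + (−27x)
  x^2+4x = (−(1/27)x−4/27)(−27x) + (0)
Last nonzero remainder: −27x. Dividing through by −27 gives the monic gcd x.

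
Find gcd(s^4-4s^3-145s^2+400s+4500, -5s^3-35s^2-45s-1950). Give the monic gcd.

Repeated division with remainder:
  s^4-4s^3-145s^2+400s+4500 = (-(1/5)s+11/5)(-5s^3-35s^2-45s-1950) + (-77s^2+109s+8790)
  -5s^3-35s^2-45s-1950 = ((5/77)s+3240/5929)(-77s^2+109s+8790) + (-(4004115/5929)s-40041150/5929)
  -77s^2+109s+8790 = ((456533/4004115)s-1737197/1334705)(-(4004115/5929)s-40041150/5929) + (0)
Last nonzero remainder: -(4004115/5929)s-40041150/5929. Dividing through by -4004115/5929 gives the monic gcd s+10.

s+10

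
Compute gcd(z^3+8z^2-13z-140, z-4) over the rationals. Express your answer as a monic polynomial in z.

z-4

Repeated division with remainder:
  z^3+8z^2-13z-140 = (z^2+12z+35)(z-4) + (0)
The last nonzero remainder z-4 is already monic.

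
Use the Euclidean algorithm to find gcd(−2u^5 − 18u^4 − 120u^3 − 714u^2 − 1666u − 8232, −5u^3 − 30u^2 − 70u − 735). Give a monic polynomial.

u^3 + 6u^2 + 14u + 147

Repeated division with remainder:
  −2u^5 − 18u^4 − 120u^3 − 714u^2 − 1666u − 8232 = ((2/5)u^2 + (6/5)u + 56/5)(−5u^3 − 30u^2 − 70u − 735) + (0)
Last nonzero remainder: −5u^3 − 30u^2 − 70u − 735. Dividing through by −5 gives the monic gcd u^3 + 6u^2 + 14u + 147.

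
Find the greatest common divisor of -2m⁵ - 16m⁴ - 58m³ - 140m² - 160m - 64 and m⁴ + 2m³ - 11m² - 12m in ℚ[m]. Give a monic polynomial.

m² + 5m + 4

Apply the Euclidean algorithm:
  -2m⁵ - 16m⁴ - 58m³ - 140m² - 160m - 64 = (-2m - 12)(m⁴ + 2m³ - 11m² - 12m) + (-56m³ - 296m² - 304m - 64)
  m⁴ + 2m³ - 11m² - 12m = (-(1/56)m + 23/392)(-56m³ - 296m² - 304m - 64) + ((46/49)m² + (230/49)m + 184/49)
  -56m³ - 296m² - 304m - 64 = (-(1372/23)m - 392/23)((46/49)m² + (230/49)m + 184/49) + (0)
Last nonzero remainder: (46/49)m² + (230/49)m + 184/49. Dividing through by 46/49 gives the monic gcd m² + 5m + 4.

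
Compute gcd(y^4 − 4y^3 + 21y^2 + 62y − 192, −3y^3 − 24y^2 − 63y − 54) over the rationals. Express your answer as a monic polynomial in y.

Repeated division with remainder:
  y^4 − 4y^3 + 21y^2 + 62y − 192 = (−(1/3)y + 4)(−3y^3 − 24y^2 − 63y − 54) + (96y^2 + 296y + 24)
  −3y^3 − 24y^2 − 63y − 54 = (−(1/32)y − 59/384)(96y^2 + 296y + 24) + (−(805/48)y − 805/16)
  96y^2 + 296y + 24 = (−(4608/805)y − 384/805)(−(805/48)y − 805/16) + (0)
Last nonzero remainder: −(805/48)y − 805/16. Dividing through by −805/48 gives the monic gcd y + 3.

y + 3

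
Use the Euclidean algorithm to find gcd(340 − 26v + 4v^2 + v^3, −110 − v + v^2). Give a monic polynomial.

10 + v

By polynomial division,
  v^3 + 4v^2 − 26v + 340 = (v + 5)(v^2 − v − 110) + (89v + 890)
  v^2 − v − 110 = ((1/89)v − 11/89)(89v + 890) + (0)
Last nonzero remainder: 89v + 890. Dividing through by 89 gives the monic gcd v + 10.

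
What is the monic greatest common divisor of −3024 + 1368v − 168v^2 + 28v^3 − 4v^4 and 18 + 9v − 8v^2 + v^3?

Repeated division with remainder:
  −4v^4 + 28v^3 − 168v^2 + 1368v − 3024 = (−4v − 4)(v^3 − 8v^2 + 9v + 18) + (−164v^2 + 1476v − 2952)
  v^3 − 8v^2 + 9v + 18 = (−(1/164)v − 1/164)(−164v^2 + 1476v − 2952) + (0)
Last nonzero remainder: −164v^2 + 1476v − 2952. Dividing through by −164 gives the monic gcd v^2 − 9v + 18.

18 − 9v + v^2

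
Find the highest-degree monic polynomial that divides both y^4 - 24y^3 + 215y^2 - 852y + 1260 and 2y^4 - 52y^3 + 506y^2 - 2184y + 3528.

y^3 - 19y^2 + 120y - 252

Apply the Euclidean algorithm:
  y^4 - 24y^3 + 215y^2 - 852y + 1260 = (1/2)(2y^4 - 52y^3 + 506y^2 - 2184y + 3528) + (2y^3 - 38y^2 + 240y - 504)
  2y^4 - 52y^3 + 506y^2 - 2184y + 3528 = (y - 7)(2y^3 - 38y^2 + 240y - 504) + (0)
Last nonzero remainder: 2y^3 - 38y^2 + 240y - 504. Dividing through by 2 gives the monic gcd y^3 - 19y^2 + 120y - 252.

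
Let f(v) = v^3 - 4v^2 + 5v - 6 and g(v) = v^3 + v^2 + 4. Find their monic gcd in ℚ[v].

v^2 - v + 2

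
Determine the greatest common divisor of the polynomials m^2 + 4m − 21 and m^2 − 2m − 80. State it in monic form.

Repeated division with remainder:
  m^2 + 4m − 21 = (m^2 − 2m − 80) + (6m + 59)
  m^2 − 2m − 80 = ((1/6)m − 71/36)(6m + 59) + (1309/36)
  6m + 59 = ((216/1309)m + 2124/1309)(1309/36) + (0)
The last nonzero remainder is the constant 1309/36, so the polynomials are coprime and gcd = 1.

1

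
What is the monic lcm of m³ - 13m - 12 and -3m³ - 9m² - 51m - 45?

m⁵ + 2m⁴ + 2m³ - 38m² - 219m - 180

Apply the Euclidean algorithm:
  m³ - 13m - 12 = (-1/3)(-3m³ - 9m² - 51m - 45) + (-3m² - 30m - 27)
  -3m³ - 9m² - 51m - 45 = (m - 7)(-3m² - 30m - 27) + (-234m - 234)
  -3m² - 30m - 27 = ((1/78)m + 3/26)(-234m - 234) + (0)
Last nonzero remainder: -234m - 234. Dividing through by -234 gives the monic gcd m + 1.
Then lcm(f, g) = f·g / gcd(f, g); expanding and making the result monic gives the answer.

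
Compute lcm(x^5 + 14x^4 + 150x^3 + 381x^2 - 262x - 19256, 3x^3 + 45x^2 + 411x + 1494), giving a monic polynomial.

Repeated division with remainder:
  x^5 + 14x^4 + 150x^3 + 381x^2 - 262x - 19256 = ((1/3)x^2 - (1/3)x + 28/3)(3x^3 + 45x^2 + 411x + 1494) + (-400x^2 - 3600x - 33200)
  3x^3 + 45x^2 + 411x + 1494 = (-(3/400)x - 9/200)(-400x^2 - 3600x - 33200) + (0)
Last nonzero remainder: -400x^2 - 3600x - 33200. Dividing through by -400 gives the monic gcd x^2 + 9x + 83.
Then lcm(f, g) = f·g / gcd(f, g); expanding and making the result monic gives the answer.

x^6 + 20x^5 + 234x^4 + 1281x^3 + 2024x^2 - 20828x - 115536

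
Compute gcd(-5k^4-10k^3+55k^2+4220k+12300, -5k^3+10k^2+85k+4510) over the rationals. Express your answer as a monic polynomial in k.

Repeated division with remainder:
  -5k^4-10k^3+55k^2+4220k+12300 = (k+4)(-5k^3+10k^2+85k+4510) + (-70k^2-630k-5740)
  -5k^3+10k^2+85k+4510 = ((1/14)k-11/14)(-70k^2-630k-5740) + (0)
Last nonzero remainder: -70k^2-630k-5740. Dividing through by -70 gives the monic gcd k^2+9k+82.

k^2+9k+82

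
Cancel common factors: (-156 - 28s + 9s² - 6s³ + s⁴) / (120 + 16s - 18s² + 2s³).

By polynomial division,
  s⁴ - 6s³ + 9s² - 28s - 156 = ((1/2)s + 3/2)(2s³ - 18s² + 16s + 120) + (28s² - 112s - 336)
  2s³ - 18s² + 16s + 120 = ((1/14)s - 5/14)(28s² - 112s - 336) + (0)
Last nonzero remainder: 28s² - 112s - 336. Dividing through by 28 gives the monic gcd s² - 4s - 12.
Cancel s² - 4s - 12 from numerator and denominator to get the reduced form.

(13 - 2s + s²)/(-10 + 2s)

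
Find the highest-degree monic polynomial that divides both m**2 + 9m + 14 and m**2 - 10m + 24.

1

Repeated division with remainder:
  m**2 + 9m + 14 = (m**2 - 10m + 24) + (19m - 10)
  m**2 - 10m + 24 = ((1/19)m - 180/361)(19m - 10) + (6864/361)
  19m - 10 = ((6859/6864)m - 1805/3432)(6864/361) + (0)
The last nonzero remainder is the constant 6864/361, so the polynomials are coprime and gcd = 1.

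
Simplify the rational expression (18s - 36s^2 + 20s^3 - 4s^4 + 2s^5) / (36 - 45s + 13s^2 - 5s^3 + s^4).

(-2s + 2s^2)/(-4 + s)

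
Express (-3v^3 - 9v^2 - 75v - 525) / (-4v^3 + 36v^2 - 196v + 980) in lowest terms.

(3v + 15)/(4v - 28)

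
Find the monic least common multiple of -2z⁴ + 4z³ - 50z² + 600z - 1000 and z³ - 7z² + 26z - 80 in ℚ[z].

z⁶ - 4z⁵ + 45z⁴ - 382z³ + 1500z² - 5800z + 8000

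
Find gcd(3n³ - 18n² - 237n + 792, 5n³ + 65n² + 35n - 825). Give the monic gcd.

By polynomial division,
  3n³ - 18n² - 237n + 792 = (3/5)(5n³ + 65n² + 35n - 825) + (-57n² - 258n + 1287)
  5n³ + 65n² + 35n - 825 = (-(5/57)n - 805/1083)(-57n² - 258n + 1287) + (-(15840/361)n + 47520/361)
  -57n² - 258n + 1287 = ((6859/5280)n + 4693/480)(-(15840/361)n + 47520/361) + (0)
Last nonzero remainder: -(15840/361)n + 47520/361. Dividing through by -15840/361 gives the monic gcd n - 3.

n - 3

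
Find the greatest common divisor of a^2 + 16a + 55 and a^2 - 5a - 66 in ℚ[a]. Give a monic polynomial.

1

Euclidean algorithm in ℚ[a]:
  a^2 + 16a + 55 = (a^2 - 5a - 66) + (21a + 121)
  a^2 - 5a - 66 = ((1/21)a - 226/441)(21a + 121) + (-1760/441)
  21a + 121 = (-(9261/1760)a - 4851/160)(-1760/441) + (0)
The last nonzero remainder is the constant -1760/441, so the polynomials are coprime and gcd = 1.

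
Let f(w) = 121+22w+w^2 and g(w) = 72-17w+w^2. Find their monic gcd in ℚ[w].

Euclidean algorithm in ℚ[w]:
  w^2+22w+121 = (w^2-17w+72) + (39w+49)
  w^2-17w+72 = ((1/39)w-712/1521)(39w+49) + (144400/1521)
  39w+49 = ((59319/144400)w+74529/144400)(144400/1521) + (0)
The last nonzero remainder is the constant 144400/1521, so the polynomials are coprime and gcd = 1.

1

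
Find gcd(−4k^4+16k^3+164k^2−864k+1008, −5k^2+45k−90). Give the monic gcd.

By polynomial division,
  −4k^4+16k^3+164k^2−864k+1008 = ((4/5)k^2+4k−56/5)(−5k^2+45k−90) + (0)
Last nonzero remainder: −5k^2+45k−90. Dividing through by −5 gives the monic gcd k^2−9k+18.

k^2−9k+18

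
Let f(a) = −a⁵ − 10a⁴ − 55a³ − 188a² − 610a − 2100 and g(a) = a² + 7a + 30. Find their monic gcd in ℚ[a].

Repeated division with remainder:
  −a⁵ − 10a⁴ − 55a³ − 188a² − 610a − 2100 = (−a³ − 3a² − 4a − 70)(a² + 7a + 30) + (0)
The last nonzero remainder a² + 7a + 30 is already monic.

a² + 7a + 30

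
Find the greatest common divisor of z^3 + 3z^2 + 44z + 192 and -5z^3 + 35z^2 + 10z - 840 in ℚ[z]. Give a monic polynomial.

Apply the Euclidean algorithm:
  z^3 + 3z^2 + 44z + 192 = (-1/5)(-5z^3 + 35z^2 + 10z - 840) + (10z^2 + 46z + 24)
  -5z^3 + 35z^2 + 10z - 840 = (-(1/2)z + 29/5)(10z^2 + 46z + 24) + (-(1224/5)z - 4896/5)
  10z^2 + 46z + 24 = (-(25/612)z - 5/204)(-(1224/5)z - 4896/5) + (0)
Last nonzero remainder: -(1224/5)z - 4896/5. Dividing through by -1224/5 gives the monic gcd z + 4.

z + 4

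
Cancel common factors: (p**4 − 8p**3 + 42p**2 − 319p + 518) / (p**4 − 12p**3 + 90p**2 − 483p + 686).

(p**2 + p + 37)/(p**2 − 3p + 49)

Apply the Euclidean algorithm:
  p**4 − 8p**3 + 42p**2 − 319p + 518 = (p**4 − 12p**3 + 90p**2 − 483p + 686) + (4p**3 − 48p**2 + 164p − 168)
  p**4 − 12p**3 + 90p**2 − 483p + 686 = ((1/4)p)(4p**3 − 48p**2 + 164p − 168) + (49p**2 − 441p + 686)
  4p**3 − 48p**2 + 164p − 168 = ((4/49)p − 12/49)(49p**2 − 441p + 686) + (0)
Last nonzero remainder: 49p**2 − 441p + 686. Dividing through by 49 gives the monic gcd p**2 − 9p + 14.
Cancel p**2 − 9p + 14 from numerator and denominator to get the reduced form.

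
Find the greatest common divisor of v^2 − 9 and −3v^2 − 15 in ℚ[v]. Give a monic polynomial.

By polynomial division,
  v^2 − 9 = (−1/3)(−3v^2 − 15) + (−14)
  −3v^2 − 15 = ((3/14)v^2 + 15/14)(−14) + (0)
The last nonzero remainder is the constant −14, so the polynomials are coprime and gcd = 1.

1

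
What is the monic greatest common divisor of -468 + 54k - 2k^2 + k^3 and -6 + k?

-6 + k

Euclidean algorithm in ℚ[k]:
  k^3 - 2k^2 + 54k - 468 = (k^2 + 4k + 78)(k - 6) + (0)
The last nonzero remainder k - 6 is already monic.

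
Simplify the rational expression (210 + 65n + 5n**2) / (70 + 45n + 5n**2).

Repeated division with remainder:
  5n**2 + 65n + 210 = (5n**2 + 45n + 70) + (20n + 140)
  5n**2 + 45n + 70 = ((1/4)n + 1/2)(20n + 140) + (0)
Last nonzero remainder: 20n + 140. Dividing through by 20 gives the monic gcd n + 7.
Cancel n + 7 from numerator and denominator to get the reduced form.

(6 + n)/(2 + n)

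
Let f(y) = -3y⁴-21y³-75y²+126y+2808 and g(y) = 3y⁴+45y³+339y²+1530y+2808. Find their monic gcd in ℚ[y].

y³+11y²+69y+234

Apply the Euclidean algorithm:
  -3y⁴-21y³-75y²+126y+2808 = (-1)(3y⁴+45y³+339y²+1530y+2808) + (24y³+264y²+1656y+5616)
  3y⁴+45y³+339y²+1530y+2808 = ((1/8)y+1/2)(24y³+264y²+1656y+5616) + (0)
Last nonzero remainder: 24y³+264y²+1656y+5616. Dividing through by 24 gives the monic gcd y³+11y²+69y+234.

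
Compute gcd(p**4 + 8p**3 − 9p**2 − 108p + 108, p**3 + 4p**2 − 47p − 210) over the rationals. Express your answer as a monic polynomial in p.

Apply the Euclidean algorithm:
  p**4 + 8p**3 − 9p**2 − 108p + 108 = (p + 4)(p**3 + 4p**2 − 47p − 210) + (22p**2 + 290p + 948)
  p**3 + 4p**2 − 47p − 210 = ((1/22)p − 101/242)(22p**2 + 290p + 948) + ((3744/121)p + 22464/121)
  22p**2 + 290p + 948 = ((1331/1872)p + 9559/1872)((3744/121)p + 22464/121) + (0)
Last nonzero remainder: (3744/121)p + 22464/121. Dividing through by 3744/121 gives the monic gcd p + 6.

p + 6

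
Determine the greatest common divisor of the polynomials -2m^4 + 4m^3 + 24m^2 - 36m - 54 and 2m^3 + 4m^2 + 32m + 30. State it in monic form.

m + 1

By polynomial division,
  -2m^4 + 4m^3 + 24m^2 - 36m - 54 = (-m + 4)(2m^3 + 4m^2 + 32m + 30) + (40m^2 - 134m - 174)
  2m^3 + 4m^2 + 32m + 30 = ((1/20)m + 107/400)(40m^2 - 134m - 174) + ((15309/200)m + 15309/200)
  40m^2 - 134m - 174 = ((8000/15309)m - 11600/5103)((15309/200)m + 15309/200) + (0)
Last nonzero remainder: (15309/200)m + 15309/200. Dividing through by 15309/200 gives the monic gcd m + 1.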